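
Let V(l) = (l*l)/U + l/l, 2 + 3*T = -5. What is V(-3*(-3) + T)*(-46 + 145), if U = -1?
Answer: -4301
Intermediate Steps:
T = -7/3 (T = -⅔ + (⅓)*(-5) = -⅔ - 5/3 = -7/3 ≈ -2.3333)
V(l) = 1 - l² (V(l) = (l*l)/(-1) + l/l = l²*(-1) + 1 = -l² + 1 = 1 - l²)
V(-3*(-3) + T)*(-46 + 145) = (1 - (-3*(-3) - 7/3)²)*(-46 + 145) = (1 - (9 - 7/3)²)*99 = (1 - (20/3)²)*99 = (1 - 1*400/9)*99 = (1 - 400/9)*99 = -391/9*99 = -4301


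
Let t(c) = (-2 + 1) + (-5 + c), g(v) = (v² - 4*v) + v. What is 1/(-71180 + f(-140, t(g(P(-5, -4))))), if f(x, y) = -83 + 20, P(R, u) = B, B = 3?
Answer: -1/71243 ≈ -1.4036e-5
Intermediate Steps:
P(R, u) = 3
g(v) = v² - 3*v
t(c) = -6 + c (t(c) = -1 + (-5 + c) = -6 + c)
f(x, y) = -63
1/(-71180 + f(-140, t(g(P(-5, -4))))) = 1/(-71180 - 63) = 1/(-71243) = -1/71243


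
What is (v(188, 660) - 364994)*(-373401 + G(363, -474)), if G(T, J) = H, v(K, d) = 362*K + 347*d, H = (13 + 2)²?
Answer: 25345367568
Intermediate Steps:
H = 225 (H = 15² = 225)
v(K, d) = 347*d + 362*K
G(T, J) = 225
(v(188, 660) - 364994)*(-373401 + G(363, -474)) = ((347*660 + 362*188) - 364994)*(-373401 + 225) = ((229020 + 68056) - 364994)*(-373176) = (297076 - 364994)*(-373176) = -67918*(-373176) = 25345367568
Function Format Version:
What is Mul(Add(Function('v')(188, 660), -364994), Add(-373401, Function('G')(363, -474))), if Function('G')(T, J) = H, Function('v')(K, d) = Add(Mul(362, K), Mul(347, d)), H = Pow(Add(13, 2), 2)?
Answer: 25345367568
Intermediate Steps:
H = 225 (H = Pow(15, 2) = 225)
Function('v')(K, d) = Add(Mul(347, d), Mul(362, K))
Function('G')(T, J) = 225
Mul(Add(Function('v')(188, 660), -364994), Add(-373401, Function('G')(363, -474))) = Mul(Add(Add(Mul(347, 660), Mul(362, 188)), -364994), Add(-373401, 225)) = Mul(Add(Add(229020, 68056), -364994), -373176) = Mul(Add(297076, -364994), -373176) = Mul(-67918, -373176) = 25345367568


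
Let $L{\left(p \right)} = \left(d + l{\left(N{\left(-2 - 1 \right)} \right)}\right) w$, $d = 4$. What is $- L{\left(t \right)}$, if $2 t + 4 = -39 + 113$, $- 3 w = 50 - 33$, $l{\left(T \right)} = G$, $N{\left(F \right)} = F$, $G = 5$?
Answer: $51$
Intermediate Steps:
$l{\left(T \right)} = 5$
$w = - \frac{17}{3}$ ($w = - \frac{50 - 33}{3} = \left(- \frac{1}{3}\right) 17 = - \frac{17}{3} \approx -5.6667$)
$t = 35$ ($t = -2 + \frac{-39 + 113}{2} = -2 + \frac{1}{2} \cdot 74 = -2 + 37 = 35$)
$L{\left(p \right)} = -51$ ($L{\left(p \right)} = \left(4 + 5\right) \left(- \frac{17}{3}\right) = 9 \left(- \frac{17}{3}\right) = -51$)
$- L{\left(t \right)} = \left(-1\right) \left(-51\right) = 51$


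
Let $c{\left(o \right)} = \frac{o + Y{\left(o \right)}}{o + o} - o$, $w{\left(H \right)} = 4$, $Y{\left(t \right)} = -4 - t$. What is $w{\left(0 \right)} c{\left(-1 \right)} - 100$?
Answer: $-88$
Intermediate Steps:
$c{\left(o \right)} = - o - \frac{2}{o}$ ($c{\left(o \right)} = \frac{o - \left(4 + o\right)}{o + o} - o = - \frac{4}{2 o} - o = - 4 \frac{1}{2 o} - o = - \frac{2}{o} - o = - o - \frac{2}{o}$)
$w{\left(0 \right)} c{\left(-1 \right)} - 100 = 4 \left(\left(-1\right) \left(-1\right) - \frac{2}{-1}\right) - 100 = 4 \left(1 - -2\right) - 100 = 4 \left(1 + 2\right) - 100 = 4 \cdot 3 - 100 = 12 - 100 = -88$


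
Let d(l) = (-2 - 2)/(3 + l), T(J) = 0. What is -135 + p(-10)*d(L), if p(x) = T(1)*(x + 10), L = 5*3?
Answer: -135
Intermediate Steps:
L = 15
p(x) = 0 (p(x) = 0*(x + 10) = 0*(10 + x) = 0)
d(l) = -4/(3 + l)
-135 + p(-10)*d(L) = -135 + 0*(-4/(3 + 15)) = -135 + 0*(-4/18) = -135 + 0*(-4*1/18) = -135 + 0*(-2/9) = -135 + 0 = -135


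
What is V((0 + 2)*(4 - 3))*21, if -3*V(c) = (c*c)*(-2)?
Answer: 56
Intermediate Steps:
V(c) = 2*c²/3 (V(c) = -c*c*(-2)/3 = -c²*(-2)/3 = -(-2)*c²/3 = 2*c²/3)
V((0 + 2)*(4 - 3))*21 = (2*((0 + 2)*(4 - 3))²/3)*21 = (2*(2*1)²/3)*21 = ((⅔)*2²)*21 = ((⅔)*4)*21 = (8/3)*21 = 56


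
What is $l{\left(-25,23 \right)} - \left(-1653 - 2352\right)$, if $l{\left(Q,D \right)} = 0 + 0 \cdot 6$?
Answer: $4005$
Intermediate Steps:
$l{\left(Q,D \right)} = 0$ ($l{\left(Q,D \right)} = 0 + 0 = 0$)
$l{\left(-25,23 \right)} - \left(-1653 - 2352\right) = 0 - \left(-1653 - 2352\right) = 0 - -4005 = 0 + 4005 = 4005$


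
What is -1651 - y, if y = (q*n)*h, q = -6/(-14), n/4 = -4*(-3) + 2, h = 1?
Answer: -1675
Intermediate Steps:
n = 56 (n = 4*(-4*(-3) + 2) = 4*(12 + 2) = 4*14 = 56)
q = 3/7 (q = -6*(-1/14) = 3/7 ≈ 0.42857)
y = 24 (y = ((3/7)*56)*1 = 24*1 = 24)
-1651 - y = -1651 - 1*24 = -1651 - 24 = -1675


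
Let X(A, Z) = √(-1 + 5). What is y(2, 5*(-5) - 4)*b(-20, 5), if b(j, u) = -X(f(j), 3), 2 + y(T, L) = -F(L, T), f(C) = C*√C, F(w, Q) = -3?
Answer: -2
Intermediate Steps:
f(C) = C^(3/2)
X(A, Z) = 2 (X(A, Z) = √4 = 2)
y(T, L) = 1 (y(T, L) = -2 - 1*(-3) = -2 + 3 = 1)
b(j, u) = -2 (b(j, u) = -1*2 = -2)
y(2, 5*(-5) - 4)*b(-20, 5) = 1*(-2) = -2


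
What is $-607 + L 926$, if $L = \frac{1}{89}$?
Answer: $- \frac{53097}{89} \approx -596.6$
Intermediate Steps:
$L = \frac{1}{89} \approx 0.011236$
$-607 + L 926 = -607 + \frac{1}{89} \cdot 926 = -607 + \frac{926}{89} = - \frac{53097}{89}$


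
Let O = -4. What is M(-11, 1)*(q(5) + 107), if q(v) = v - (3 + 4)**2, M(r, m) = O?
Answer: -252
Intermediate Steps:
M(r, m) = -4
q(v) = -49 + v (q(v) = v - 1*7**2 = v - 1*49 = v - 49 = -49 + v)
M(-11, 1)*(q(5) + 107) = -4*((-49 + 5) + 107) = -4*(-44 + 107) = -4*63 = -252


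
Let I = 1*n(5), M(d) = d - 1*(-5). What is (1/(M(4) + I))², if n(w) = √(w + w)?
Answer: (9 + √10)⁻² ≈ 0.0067604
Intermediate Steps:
n(w) = √2*√w (n(w) = √(2*w) = √2*√w)
M(d) = 5 + d (M(d) = d + 5 = 5 + d)
I = √10 (I = 1*(√2*√5) = 1*√10 = √10 ≈ 3.1623)
(1/(M(4) + I))² = (1/((5 + 4) + √10))² = (1/(9 + √10))² = (9 + √10)⁻²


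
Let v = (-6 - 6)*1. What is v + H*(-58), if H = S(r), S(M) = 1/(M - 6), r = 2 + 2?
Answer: 17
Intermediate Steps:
v = -12 (v = -12*1 = -12)
r = 4
S(M) = 1/(-6 + M)
H = -½ (H = 1/(-6 + 4) = 1/(-2) = -½ ≈ -0.50000)
v + H*(-58) = -12 - ½*(-58) = -12 + 29 = 17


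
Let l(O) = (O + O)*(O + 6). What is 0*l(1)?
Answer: 0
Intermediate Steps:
l(O) = 2*O*(6 + O) (l(O) = (2*O)*(6 + O) = 2*O*(6 + O))
0*l(1) = 0*(2*1*(6 + 1)) = 0*(2*1*7) = 0*14 = 0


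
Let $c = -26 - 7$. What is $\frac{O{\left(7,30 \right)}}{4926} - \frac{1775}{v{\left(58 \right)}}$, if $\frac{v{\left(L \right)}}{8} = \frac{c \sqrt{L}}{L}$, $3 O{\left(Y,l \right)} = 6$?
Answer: $\frac{1}{2463} + \frac{1775 \sqrt{58}}{264} \approx 51.205$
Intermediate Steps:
$c = -33$ ($c = -26 - 7 = -33$)
$O{\left(Y,l \right)} = 2$ ($O{\left(Y,l \right)} = \frac{1}{3} \cdot 6 = 2$)
$v{\left(L \right)} = - \frac{264}{\sqrt{L}}$ ($v{\left(L \right)} = 8 \frac{\left(-33\right) \sqrt{L}}{L} = 8 \left(- \frac{33}{\sqrt{L}}\right) = - \frac{264}{\sqrt{L}}$)
$\frac{O{\left(7,30 \right)}}{4926} - \frac{1775}{v{\left(58 \right)}} = \frac{2}{4926} - \frac{1775}{\left(-264\right) \frac{1}{\sqrt{58}}} = 2 \cdot \frac{1}{4926} - \frac{1775}{\left(-264\right) \frac{\sqrt{58}}{58}} = \frac{1}{2463} - \frac{1775}{\left(- \frac{132}{29}\right) \sqrt{58}} = \frac{1}{2463} - 1775 \left(- \frac{\sqrt{58}}{264}\right) = \frac{1}{2463} + \frac{1775 \sqrt{58}}{264}$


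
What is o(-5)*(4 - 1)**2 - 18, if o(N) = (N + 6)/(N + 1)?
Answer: -81/4 ≈ -20.250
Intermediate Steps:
o(N) = (6 + N)/(1 + N)
o(-5)*(4 - 1)**2 - 18 = ((6 - 5)/(1 - 5))*(4 - 1)**2 - 18 = (1/(-4))*3**2 - 18 = -1/4*1*9 - 18 = -1/4*9 - 18 = -9/4 - 18 = -81/4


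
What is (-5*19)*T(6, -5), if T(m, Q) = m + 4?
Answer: -950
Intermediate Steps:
T(m, Q) = 4 + m
(-5*19)*T(6, -5) = (-5*19)*(4 + 6) = -95*10 = -950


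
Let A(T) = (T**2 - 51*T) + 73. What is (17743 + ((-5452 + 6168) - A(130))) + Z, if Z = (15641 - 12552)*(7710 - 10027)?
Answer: -7149097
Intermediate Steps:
A(T) = 73 + T**2 - 51*T
Z = -7157213 (Z = 3089*(-2317) = -7157213)
(17743 + ((-5452 + 6168) - A(130))) + Z = (17743 + ((-5452 + 6168) - (73 + 130**2 - 51*130))) - 7157213 = (17743 + (716 - (73 + 16900 - 6630))) - 7157213 = (17743 + (716 - 1*10343)) - 7157213 = (17743 + (716 - 10343)) - 7157213 = (17743 - 9627) - 7157213 = 8116 - 7157213 = -7149097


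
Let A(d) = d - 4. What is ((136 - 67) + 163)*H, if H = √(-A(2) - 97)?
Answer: 232*I*√95 ≈ 2261.3*I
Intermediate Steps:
A(d) = -4 + d
H = I*√95 (H = √(-(-4 + 2) - 97) = √(-1*(-2) - 97) = √(2 - 97) = √(-95) = I*√95 ≈ 9.7468*I)
((136 - 67) + 163)*H = ((136 - 67) + 163)*(I*√95) = (69 + 163)*(I*√95) = 232*(I*√95) = 232*I*√95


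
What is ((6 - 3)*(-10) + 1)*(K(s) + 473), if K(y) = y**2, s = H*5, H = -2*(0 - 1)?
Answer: -16617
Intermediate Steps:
H = 2 (H = -2*(-1) = 2)
s = 10 (s = 2*5 = 10)
((6 - 3)*(-10) + 1)*(K(s) + 473) = ((6 - 3)*(-10) + 1)*(10**2 + 473) = (3*(-10) + 1)*(100 + 473) = (-30 + 1)*573 = -29*573 = -16617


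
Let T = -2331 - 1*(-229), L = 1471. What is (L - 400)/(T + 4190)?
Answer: 119/232 ≈ 0.51293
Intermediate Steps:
T = -2102 (T = -2331 + 229 = -2102)
(L - 400)/(T + 4190) = (1471 - 400)/(-2102 + 4190) = 1071/2088 = 1071*(1/2088) = 119/232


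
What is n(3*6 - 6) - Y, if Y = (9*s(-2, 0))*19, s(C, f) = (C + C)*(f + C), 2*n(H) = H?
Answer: -1362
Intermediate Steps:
n(H) = H/2
s(C, f) = 2*C*(C + f) (s(C, f) = (2*C)*(C + f) = 2*C*(C + f))
Y = 1368 (Y = (9*(2*(-2)*(-2 + 0)))*19 = (9*(2*(-2)*(-2)))*19 = (9*8)*19 = 72*19 = 1368)
n(3*6 - 6) - Y = (3*6 - 6)/2 - 1*1368 = (18 - 6)/2 - 1368 = (½)*12 - 1368 = 6 - 1368 = -1362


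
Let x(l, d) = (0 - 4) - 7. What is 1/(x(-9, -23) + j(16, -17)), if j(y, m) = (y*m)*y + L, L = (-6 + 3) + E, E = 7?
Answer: -1/4359 ≈ -0.00022941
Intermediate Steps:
L = 4 (L = (-6 + 3) + 7 = -3 + 7 = 4)
x(l, d) = -11 (x(l, d) = -4 - 7 = -11)
j(y, m) = 4 + m*y² (j(y, m) = (y*m)*y + 4 = (m*y)*y + 4 = m*y² + 4 = 4 + m*y²)
1/(x(-9, -23) + j(16, -17)) = 1/(-11 + (4 - 17*16²)) = 1/(-11 + (4 - 17*256)) = 1/(-11 + (4 - 4352)) = 1/(-11 - 4348) = 1/(-4359) = -1/4359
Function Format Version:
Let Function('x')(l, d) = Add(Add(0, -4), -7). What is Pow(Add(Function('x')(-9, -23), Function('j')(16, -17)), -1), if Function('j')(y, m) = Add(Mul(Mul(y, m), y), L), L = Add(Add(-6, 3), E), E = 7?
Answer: Rational(-1, 4359) ≈ -0.00022941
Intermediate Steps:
L = 4 (L = Add(Add(-6, 3), 7) = Add(-3, 7) = 4)
Function('x')(l, d) = -11 (Function('x')(l, d) = Add(-4, -7) = -11)
Function('j')(y, m) = Add(4, Mul(m, Pow(y, 2))) (Function('j')(y, m) = Add(Mul(Mul(y, m), y), 4) = Add(Mul(Mul(m, y), y), 4) = Add(Mul(m, Pow(y, 2)), 4) = Add(4, Mul(m, Pow(y, 2))))
Pow(Add(Function('x')(-9, -23), Function('j')(16, -17)), -1) = Pow(Add(-11, Add(4, Mul(-17, Pow(16, 2)))), -1) = Pow(Add(-11, Add(4, Mul(-17, 256))), -1) = Pow(Add(-11, Add(4, -4352)), -1) = Pow(Add(-11, -4348), -1) = Pow(-4359, -1) = Rational(-1, 4359)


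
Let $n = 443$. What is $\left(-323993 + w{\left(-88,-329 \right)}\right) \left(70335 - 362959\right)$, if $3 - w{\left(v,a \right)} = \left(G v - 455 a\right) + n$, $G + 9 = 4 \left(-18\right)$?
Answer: $140827055744$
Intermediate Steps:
$G = -81$ ($G = -9 + 4 \left(-18\right) = -9 - 72 = -81$)
$w{\left(v,a \right)} = -440 + 81 v + 455 a$ ($w{\left(v,a \right)} = 3 - \left(\left(- 81 v - 455 a\right) + 443\right) = 3 - \left(\left(- 455 a - 81 v\right) + 443\right) = 3 - \left(443 - 455 a - 81 v\right) = 3 + \left(-443 + 81 v + 455 a\right) = -440 + 81 v + 455 a$)
$\left(-323993 + w{\left(-88,-329 \right)}\right) \left(70335 - 362959\right) = \left(-323993 + \left(-440 + 81 \left(-88\right) + 455 \left(-329\right)\right)\right) \left(70335 - 362959\right) = \left(-323993 - 157263\right) \left(-292624\right) = \left(-481256\right) \left(-292624\right) = 140827055744$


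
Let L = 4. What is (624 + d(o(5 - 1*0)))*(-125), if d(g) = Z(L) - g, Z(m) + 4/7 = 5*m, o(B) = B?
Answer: -558625/7 ≈ -79804.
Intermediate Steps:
Z(m) = -4/7 + 5*m
d(g) = 136/7 - g (d(g) = (-4/7 + 5*4) - g = (-4/7 + 20) - g = 136/7 - g)
(624 + d(o(5 - 1*0)))*(-125) = (624 + (136/7 - (5 - 1*0)))*(-125) = (624 + (136/7 - (5 + 0)))*(-125) = (624 + (136/7 - 1*5))*(-125) = (624 + (136/7 - 5))*(-125) = (624 + 101/7)*(-125) = (4469/7)*(-125) = -558625/7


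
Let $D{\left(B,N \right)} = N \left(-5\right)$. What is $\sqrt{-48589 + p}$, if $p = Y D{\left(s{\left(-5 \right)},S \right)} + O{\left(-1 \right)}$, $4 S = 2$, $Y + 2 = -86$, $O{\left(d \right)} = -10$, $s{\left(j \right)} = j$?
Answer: $i \sqrt{48379} \approx 219.95 i$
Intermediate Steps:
$Y = -88$ ($Y = -2 - 86 = -88$)
$S = \frac{1}{2}$ ($S = \frac{1}{4} \cdot 2 = \frac{1}{2} \approx 0.5$)
$D{\left(B,N \right)} = - 5 N$
$p = 210$ ($p = - 88 \left(\left(-5\right) \frac{1}{2}\right) - 10 = \left(-88\right) \left(- \frac{5}{2}\right) - 10 = 220 - 10 = 210$)
$\sqrt{-48589 + p} = \sqrt{-48589 + 210} = \sqrt{-48379} = i \sqrt{48379}$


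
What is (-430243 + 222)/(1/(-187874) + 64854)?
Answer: -80789765354/12184380395 ≈ -6.6306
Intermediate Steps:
(-430243 + 222)/(1/(-187874) + 64854) = -430021/(-1/187874 + 64854) = -430021/12184380395/187874 = -430021*187874/12184380395 = -80789765354/12184380395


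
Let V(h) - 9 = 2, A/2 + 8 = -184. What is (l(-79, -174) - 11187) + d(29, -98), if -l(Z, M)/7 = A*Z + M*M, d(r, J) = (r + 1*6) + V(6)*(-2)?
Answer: -435458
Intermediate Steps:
A = -384 (A = -16 + 2*(-184) = -16 - 368 = -384)
V(h) = 11 (V(h) = 9 + 2 = 11)
d(r, J) = -16 + r (d(r, J) = (r + 1*6) + 11*(-2) = (r + 6) - 22 = (6 + r) - 22 = -16 + r)
l(Z, M) = -7*M² + 2688*Z (l(Z, M) = -7*(-384*Z + M*M) = -7*(-384*Z + M²) = -7*(M² - 384*Z) = -7*M² + 2688*Z)
(l(-79, -174) - 11187) + d(29, -98) = ((-7*(-174)² + 2688*(-79)) - 11187) + (-16 + 29) = ((-7*30276 - 212352) - 11187) + 13 = ((-211932 - 212352) - 11187) + 13 = (-424284 - 11187) + 13 = -435471 + 13 = -435458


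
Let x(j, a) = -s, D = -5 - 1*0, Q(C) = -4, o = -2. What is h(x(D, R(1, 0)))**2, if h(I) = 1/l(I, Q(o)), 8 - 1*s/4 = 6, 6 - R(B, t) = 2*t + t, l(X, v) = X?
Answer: 1/64 ≈ 0.015625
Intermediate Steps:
R(B, t) = 6 - 3*t (R(B, t) = 6 - (2*t + t) = 6 - 3*t)
D = -5 (D = -5 + 0 = -5)
s = 8 (s = 32 - 4*6 = 32 - 24 = 8)
x(j, a) = -8 (x(j, a) = -1*8 = -8)
h(I) = 1/I
h(x(D, R(1, 0)))**2 = (1/(-8))**2 = (-1/8)**2 = 1/64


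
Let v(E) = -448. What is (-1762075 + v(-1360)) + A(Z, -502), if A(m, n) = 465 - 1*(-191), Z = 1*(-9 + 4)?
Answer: -1761867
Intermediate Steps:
Z = -5 (Z = 1*(-5) = -5)
A(m, n) = 656 (A(m, n) = 465 + 191 = 656)
(-1762075 + v(-1360)) + A(Z, -502) = (-1762075 - 448) + 656 = -1762523 + 656 = -1761867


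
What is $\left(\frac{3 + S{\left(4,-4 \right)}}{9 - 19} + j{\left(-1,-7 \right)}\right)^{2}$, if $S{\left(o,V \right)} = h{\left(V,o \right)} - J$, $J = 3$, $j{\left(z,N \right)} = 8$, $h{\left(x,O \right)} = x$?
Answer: $\frac{1764}{25} \approx 70.56$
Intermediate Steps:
$S{\left(o,V \right)} = -3 + V$ ($S{\left(o,V \right)} = V - 3 = -3 + V$)
$\left(\frac{3 + S{\left(4,-4 \right)}}{9 - 19} + j{\left(-1,-7 \right)}\right)^{2} = \left(\frac{3 - 7}{9 - 19} + 8\right)^{2} = \left(\frac{3 - 7}{-10} + 8\right)^{2} = \left(\left(-4\right) \left(- \frac{1}{10}\right) + 8\right)^{2} = \left(\frac{2}{5} + 8\right)^{2} = \left(\frac{42}{5}\right)^{2} = \frac{1764}{25}$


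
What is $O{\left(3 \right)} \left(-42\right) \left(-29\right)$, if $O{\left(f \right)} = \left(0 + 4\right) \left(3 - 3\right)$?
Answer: $0$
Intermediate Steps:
$O{\left(f \right)} = 0$ ($O{\left(f \right)} = 4 \cdot 0 = 0$)
$O{\left(3 \right)} \left(-42\right) \left(-29\right) = 0 \left(-42\right) \left(-29\right) = 0 \left(-29\right) = 0$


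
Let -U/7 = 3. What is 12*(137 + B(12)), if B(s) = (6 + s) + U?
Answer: 1608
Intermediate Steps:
U = -21 (U = -7*3 = -21)
B(s) = -15 + s (B(s) = (6 + s) - 21 = -15 + s)
12*(137 + B(12)) = 12*(137 + (-15 + 12)) = 12*(137 - 3) = 12*134 = 1608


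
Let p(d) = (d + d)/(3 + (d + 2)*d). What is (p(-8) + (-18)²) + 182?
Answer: 25790/51 ≈ 505.69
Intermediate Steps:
p(d) = 2*d/(3 + d*(2 + d)) (p(d) = (2*d)/(3 + (2 + d)*d) = (2*d)/(3 + d*(2 + d)) = 2*d/(3 + d*(2 + d)))
(p(-8) + (-18)²) + 182 = (2*(-8)/(3 + (-8)² + 2*(-8)) + (-18)²) + 182 = (2*(-8)/(3 + 64 - 16) + 324) + 182 = (2*(-8)/51 + 324) + 182 = (2*(-8)*(1/51) + 324) + 182 = (-16/51 + 324) + 182 = 16508/51 + 182 = 25790/51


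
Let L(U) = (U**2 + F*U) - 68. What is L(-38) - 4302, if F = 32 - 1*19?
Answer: -3420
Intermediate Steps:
F = 13 (F = 32 - 19 = 13)
L(U) = -68 + U**2 + 13*U (L(U) = (U**2 + 13*U) - 68 = -68 + U**2 + 13*U)
L(-38) - 4302 = (-68 + (-38)**2 + 13*(-38)) - 4302 = (-68 + 1444 - 494) - 4302 = 882 - 4302 = -3420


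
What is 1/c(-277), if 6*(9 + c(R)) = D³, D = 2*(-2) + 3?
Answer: -6/55 ≈ -0.10909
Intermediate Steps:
D = -1 (D = -4 + 3 = -1)
c(R) = -55/6 (c(R) = -9 + (⅙)*(-1)³ = -9 + (⅙)*(-1) = -9 - ⅙ = -55/6)
1/c(-277) = 1/(-55/6) = -6/55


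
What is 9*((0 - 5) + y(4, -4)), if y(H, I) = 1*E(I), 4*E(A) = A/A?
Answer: -171/4 ≈ -42.750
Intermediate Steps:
E(A) = ¼ (E(A) = (A/A)/4 = (¼)*1 = ¼)
y(H, I) = ¼ (y(H, I) = 1*(¼) = ¼)
9*((0 - 5) + y(4, -4)) = 9*((0 - 5) + ¼) = 9*(-5 + ¼) = 9*(-19/4) = -171/4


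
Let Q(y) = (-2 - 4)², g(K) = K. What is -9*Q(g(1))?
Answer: -324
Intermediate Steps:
Q(y) = 36 (Q(y) = (-6)² = 36)
-9*Q(g(1)) = -9*36 = -324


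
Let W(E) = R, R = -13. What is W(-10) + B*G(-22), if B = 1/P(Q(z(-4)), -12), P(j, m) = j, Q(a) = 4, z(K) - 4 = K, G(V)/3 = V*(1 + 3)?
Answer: -79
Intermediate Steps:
G(V) = 12*V (G(V) = 3*(V*(1 + 3)) = 3*(V*4) = 3*(4*V) = 12*V)
z(K) = 4 + K
W(E) = -13
B = 1/4 ≈ 0.25000
W(-10) + B*G(-22) = -13 + (12*(-22))/4 = -13 + (1/4)*(-264) = -13 - 66 = -79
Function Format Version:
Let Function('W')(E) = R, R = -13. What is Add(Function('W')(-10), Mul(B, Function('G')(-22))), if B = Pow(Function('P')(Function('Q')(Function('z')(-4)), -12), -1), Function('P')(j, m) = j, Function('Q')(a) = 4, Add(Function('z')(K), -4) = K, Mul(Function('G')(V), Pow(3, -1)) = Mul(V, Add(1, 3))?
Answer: -79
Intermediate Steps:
Function('G')(V) = Mul(12, V) (Function('G')(V) = Mul(3, Mul(V, Add(1, 3))) = Mul(3, Mul(V, 4)) = Mul(3, Mul(4, V)) = Mul(12, V))
Function('z')(K) = Add(4, K)
Function('W')(E) = -13
B = Rational(1, 4) (B = Pow(4, -1) = Rational(1, 4) ≈ 0.25000)
Add(Function('W')(-10), Mul(B, Function('G')(-22))) = Add(-13, Mul(Rational(1, 4), Mul(12, -22))) = Add(-13, Mul(Rational(1, 4), -264)) = Add(-13, -66) = -79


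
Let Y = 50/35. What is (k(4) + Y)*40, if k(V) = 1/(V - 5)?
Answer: 120/7 ≈ 17.143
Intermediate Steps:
Y = 10/7 (Y = 50*(1/35) = 10/7 ≈ 1.4286)
k(V) = 1/(-5 + V)
(k(4) + Y)*40 = (1/(-5 + 4) + 10/7)*40 = (1/(-1) + 10/7)*40 = (-1 + 10/7)*40 = (3/7)*40 = 120/7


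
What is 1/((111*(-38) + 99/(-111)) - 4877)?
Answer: -37/336548 ≈ -0.00010994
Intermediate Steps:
1/((111*(-38) + 99/(-111)) - 4877) = 1/((-4218 + 99*(-1/111)) - 4877) = 1/((-4218 - 33/37) - 4877) = 1/(-156099/37 - 4877) = 1/(-336548/37) = -37/336548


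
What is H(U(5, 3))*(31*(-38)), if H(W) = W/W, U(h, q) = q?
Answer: -1178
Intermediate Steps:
H(W) = 1
H(U(5, 3))*(31*(-38)) = 1*(31*(-38)) = 1*(-1178) = -1178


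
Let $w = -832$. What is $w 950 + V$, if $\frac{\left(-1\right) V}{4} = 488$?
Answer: $-792352$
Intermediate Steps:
$V = -1952$ ($V = \left(-4\right) 488 = -1952$)
$w 950 + V = \left(-832\right) 950 - 1952 = -790400 - 1952 = -792352$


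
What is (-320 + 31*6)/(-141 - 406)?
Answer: 134/547 ≈ 0.24497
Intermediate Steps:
(-320 + 31*6)/(-141 - 406) = (-320 + 186)/(-547) = -134*(-1/547) = 134/547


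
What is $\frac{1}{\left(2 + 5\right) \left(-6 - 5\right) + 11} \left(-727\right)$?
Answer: $\frac{727}{66} \approx 11.015$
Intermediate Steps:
$\frac{1}{\left(2 + 5\right) \left(-6 - 5\right) + 11} \left(-727\right) = \frac{1}{7 \left(-11\right) + 11} \left(-727\right) = \frac{1}{-77 + 11} \left(-727\right) = \frac{1}{-66} \left(-727\right) = \left(- \frac{1}{66}\right) \left(-727\right) = \frac{727}{66}$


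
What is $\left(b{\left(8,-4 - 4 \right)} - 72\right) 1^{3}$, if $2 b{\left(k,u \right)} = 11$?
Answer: $- \frac{133}{2} \approx -66.5$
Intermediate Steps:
$b{\left(k,u \right)} = \frac{11}{2}$ ($b{\left(k,u \right)} = \frac{1}{2} \cdot 11 = \frac{11}{2}$)
$\left(b{\left(8,-4 - 4 \right)} - 72\right) 1^{3} = \left(\frac{11}{2} - 72\right) 1^{3} = \left(- \frac{133}{2}\right) 1 = - \frac{133}{2}$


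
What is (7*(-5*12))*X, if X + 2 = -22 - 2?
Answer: 10920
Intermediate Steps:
X = -26 (X = -2 + (-22 - 2) = -2 - 24 = -26)
(7*(-5*12))*X = (7*(-5*12))*(-26) = (7*(-60))*(-26) = -420*(-26) = 10920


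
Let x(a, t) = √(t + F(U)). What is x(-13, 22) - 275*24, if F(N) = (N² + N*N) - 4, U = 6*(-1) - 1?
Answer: -6600 + 2*√29 ≈ -6589.2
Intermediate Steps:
U = -7 (U = -6 - 1 = -7)
F(N) = -4 + 2*N² (F(N) = (N² + N²) - 4 = 2*N² - 4 = -4 + 2*N²)
x(a, t) = √(94 + t) (x(a, t) = √(t + (-4 + 2*(-7)²)) = √(t + (-4 + 2*49)) = √(t + (-4 + 98)) = √(t + 94) = √(94 + t))
x(-13, 22) - 275*24 = √(94 + 22) - 275*24 = √116 - 6600 = 2*√29 - 6600 = -6600 + 2*√29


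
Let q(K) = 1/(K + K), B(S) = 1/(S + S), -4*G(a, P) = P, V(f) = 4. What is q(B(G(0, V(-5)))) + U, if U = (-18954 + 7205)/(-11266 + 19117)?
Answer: -19600/7851 ≈ -2.4965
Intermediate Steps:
G(a, P) = -P/4
B(S) = 1/(2*S)
U = -11749/7851 ≈ -1.4965
q(K) = 1/(2*K)
q(B(G(0, V(-5)))) + U = 1/(2*((1/(2*((-1/4*4)))))) - 11749/7851 = 1/(2*(((1/2)/(-1)))) - 11749/7851 = 1/(2*(((1/2)*(-1)))) - 11749/7851 = 1/(2*(-1/2)) - 11749/7851 = (1/2)*(-2) - 11749/7851 = -1 - 11749/7851 = -19600/7851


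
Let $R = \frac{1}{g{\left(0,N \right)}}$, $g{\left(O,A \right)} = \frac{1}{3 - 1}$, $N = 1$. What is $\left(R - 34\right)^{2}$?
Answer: $1024$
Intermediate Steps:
$g{\left(O,A \right)} = \frac{1}{2}$
$R = 2$ ($R = \frac{1}{\frac{1}{2}} = 2$)
$\left(R - 34\right)^{2} = \left(2 - 34\right)^{2} = \left(-32\right)^{2} = 1024$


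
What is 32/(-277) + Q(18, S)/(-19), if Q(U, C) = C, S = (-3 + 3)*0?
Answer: -32/277 ≈ -0.11552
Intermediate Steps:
S = 0 (S = 0*0 = 0)
32/(-277) + Q(18, S)/(-19) = 32/(-277) + 0/(-19) = 32*(-1/277) + 0*(-1/19) = -32/277 + 0 = -32/277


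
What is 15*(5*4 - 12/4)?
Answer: 255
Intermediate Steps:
15*(5*4 - 12/4) = 15*(20 - 12*¼) = 15*(20 - 3) = 15*17 = 255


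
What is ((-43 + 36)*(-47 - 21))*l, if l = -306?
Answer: -145656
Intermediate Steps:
((-43 + 36)*(-47 - 21))*l = ((-43 + 36)*(-47 - 21))*(-306) = -7*(-68)*(-306) = 476*(-306) = -145656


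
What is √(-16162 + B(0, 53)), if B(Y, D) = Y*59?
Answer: I*√16162 ≈ 127.13*I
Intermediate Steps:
B(Y, D) = 59*Y
√(-16162 + B(0, 53)) = √(-16162 + 59*0) = √(-16162 + 0) = √(-16162) = I*√16162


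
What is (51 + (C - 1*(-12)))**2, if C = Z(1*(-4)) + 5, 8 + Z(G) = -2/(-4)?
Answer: 14641/4 ≈ 3660.3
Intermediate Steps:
Z(G) = -15/2 (Z(G) = -8 - 2/(-4) = -8 - 2*(-1/4) = -8 + 1/2 = -15/2)
C = -5/2 (C = -15/2 + 5 = -5/2 ≈ -2.5000)
(51 + (C - 1*(-12)))**2 = (51 + (-5/2 - 1*(-12)))**2 = (51 + (-5/2 + 12))**2 = (51 + 19/2)**2 = (121/2)**2 = 14641/4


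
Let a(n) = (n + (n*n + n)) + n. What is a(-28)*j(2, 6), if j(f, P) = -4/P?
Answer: -1400/3 ≈ -466.67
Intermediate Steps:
a(n) = n**2 + 3*n (a(n) = (n + (n**2 + n)) + n = (n + (n + n**2)) + n = (n**2 + 2*n) + n = n**2 + 3*n)
a(-28)*j(2, 6) = (-28*(3 - 28))*(-4/6) = (-28*(-25))*(-4*1/6) = 700*(-2/3) = -1400/3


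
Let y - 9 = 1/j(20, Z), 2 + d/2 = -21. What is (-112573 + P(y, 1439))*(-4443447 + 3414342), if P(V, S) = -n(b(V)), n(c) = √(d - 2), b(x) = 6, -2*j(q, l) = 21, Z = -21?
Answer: 115849437165 + 4116420*I*√3 ≈ 1.1585e+11 + 7.1298e+6*I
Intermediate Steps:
j(q, l) = -21/2 (j(q, l) = -½*21 = -21/2)
d = -46 (d = -4 + 2*(-21) = -4 - 42 = -46)
n(c) = 4*I*√3 (n(c) = √(-46 - 2) = √(-48) = 4*I*√3)
y = 187/21 (y = 9 + 1/(-21/2) = 9 - 2/21 = 187/21 ≈ 8.9048)
P(V, S) = -4*I*√3
(-112573 + P(y, 1439))*(-4443447 + 3414342) = (-112573 - 4*I*√3)*(-4443447 + 3414342) = (-112573 - 4*I*√3)*(-1029105) = 115849437165 + 4116420*I*√3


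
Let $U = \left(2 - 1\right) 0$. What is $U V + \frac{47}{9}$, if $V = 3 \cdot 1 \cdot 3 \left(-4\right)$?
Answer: $\frac{47}{9} \approx 5.2222$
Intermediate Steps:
$U = 0$ ($U = 1 \cdot 0 = 0$)
$V = -36$ ($V = 3 \cdot 3 \left(-4\right) = 3 \left(-12\right) = -36$)
$U V + \frac{47}{9} = 0 \left(-36\right) + \frac{47}{9} = 0 + 47 \cdot \frac{1}{9} = 0 + \frac{47}{9} = \frac{47}{9}$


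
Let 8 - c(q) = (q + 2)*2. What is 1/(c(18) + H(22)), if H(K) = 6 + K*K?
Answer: 1/458 ≈ 0.0021834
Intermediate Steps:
H(K) = 6 + K²
c(q) = 4 - 2*q (c(q) = 8 - (q + 2)*2 = 8 - (2 + q)*2 = 8 - (4 + 2*q) = 8 + (-4 - 2*q) = 4 - 2*q)
1/(c(18) + H(22)) = 1/((4 - 2*18) + (6 + 22²)) = 1/((4 - 36) + (6 + 484)) = 1/(-32 + 490) = 1/458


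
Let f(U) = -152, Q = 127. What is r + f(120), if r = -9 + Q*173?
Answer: 21810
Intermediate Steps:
r = 21962 (r = -9 + 127*173 = -9 + 21971 = 21962)
r + f(120) = 21962 - 152 = 21810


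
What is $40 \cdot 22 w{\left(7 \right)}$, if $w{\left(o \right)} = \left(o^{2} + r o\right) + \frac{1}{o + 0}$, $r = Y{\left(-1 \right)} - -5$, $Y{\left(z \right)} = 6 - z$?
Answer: $\frac{820160}{7} \approx 1.1717 \cdot 10^{5}$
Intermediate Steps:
$r = 12$ ($r = \left(6 - -1\right) - -5 = \left(6 + 1\right) + 5 = 7 + 5 = 12$)
$w{\left(o \right)} = \frac{1}{o} + o^{2} + 12 o$ ($w{\left(o \right)} = \left(o^{2} + 12 o\right) + \frac{1}{o + 0} = \left(o^{2} + 12 o\right) + \frac{1}{o} = \frac{1}{o} + o^{2} + 12 o$)
$40 \cdot 22 w{\left(7 \right)} = 40 \cdot 22 \frac{1 + 7^{2} \left(12 + 7\right)}{7} = 880 \frac{1 + 49 \cdot 19}{7} = 880 \frac{1 + 931}{7} = 880 \cdot \frac{1}{7} \cdot 932 = 880 \cdot \frac{932}{7} = \frac{820160}{7}$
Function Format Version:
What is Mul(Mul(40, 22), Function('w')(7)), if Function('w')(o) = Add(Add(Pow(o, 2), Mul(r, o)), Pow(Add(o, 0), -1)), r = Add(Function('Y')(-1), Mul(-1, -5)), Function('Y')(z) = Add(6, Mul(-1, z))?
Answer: Rational(820160, 7) ≈ 1.1717e+5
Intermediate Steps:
r = 12 (r = Add(Add(6, Mul(-1, -1)), Mul(-1, -5)) = Add(Add(6, 1), 5) = Add(7, 5) = 12)
Function('w')(o) = Add(Pow(o, -1), Pow(o, 2), Mul(12, o)) (Function('w')(o) = Add(Add(Pow(o, 2), Mul(12, o)), Pow(Add(o, 0), -1)) = Add(Add(Pow(o, 2), Mul(12, o)), Pow(o, -1)) = Add(Pow(o, -1), Pow(o, 2), Mul(12, o)))
Mul(Mul(40, 22), Function('w')(7)) = Mul(Mul(40, 22), Mul(Pow(7, -1), Add(1, Mul(Pow(7, 2), Add(12, 7))))) = Mul(880, Mul(Rational(1, 7), Add(1, Mul(49, 19)))) = Mul(880, Mul(Rational(1, 7), Add(1, 931))) = Mul(880, Mul(Rational(1, 7), 932)) = Mul(880, Rational(932, 7)) = Rational(820160, 7)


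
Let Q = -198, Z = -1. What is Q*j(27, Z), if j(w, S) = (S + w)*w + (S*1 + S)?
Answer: -138600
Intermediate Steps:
j(w, S) = 2*S + w*(S + w) (j(w, S) = w*(S + w) + (S + S) = w*(S + w) + 2*S = 2*S + w*(S + w))
Q*j(27, Z) = -198*(27² + 2*(-1) - 1*27) = -198*(729 - 2 - 27) = -198*700 = -138600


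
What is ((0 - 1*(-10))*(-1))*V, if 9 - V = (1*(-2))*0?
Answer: -90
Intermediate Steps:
V = 9 (V = 9 - 1*(-2)*0 = 9 - (-2)*0 = 9 - 1*0 = 9 + 0 = 9)
((0 - 1*(-10))*(-1))*V = ((0 - 1*(-10))*(-1))*9 = ((0 + 10)*(-1))*9 = (10*(-1))*9 = -10*9 = -90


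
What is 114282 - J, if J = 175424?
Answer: -61142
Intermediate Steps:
114282 - J = 114282 - 1*175424 = 114282 - 175424 = -61142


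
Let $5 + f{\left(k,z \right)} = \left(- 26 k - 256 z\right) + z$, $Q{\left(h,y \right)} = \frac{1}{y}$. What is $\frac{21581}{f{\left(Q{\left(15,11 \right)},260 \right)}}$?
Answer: $- \frac{237391}{729381} \approx -0.32547$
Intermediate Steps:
$f{\left(k,z \right)} = -5 - 255 z - 26 k$ ($f{\left(k,z \right)} = -5 + \left(\left(- 26 k - 256 z\right) + z\right) = -5 + \left(\left(- 256 z - 26 k\right) + z\right) = -5 - \left(26 k + 255 z\right) = -5 - 255 z - 26 k$)
$\frac{21581}{f{\left(Q{\left(15,11 \right)},260 \right)}} = \frac{21581}{-5 - 66300 - \frac{26}{11}} = \frac{21581}{- \frac{729381}{11}} = 21581 \left(- \frac{11}{729381}\right) = - \frac{237391}{729381}$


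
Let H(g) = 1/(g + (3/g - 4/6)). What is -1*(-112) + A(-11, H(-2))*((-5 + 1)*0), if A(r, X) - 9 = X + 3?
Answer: 112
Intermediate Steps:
H(g) = 1/(-⅔ + g + 3/g) (H(g) = 1/(g + (3/g - 4*⅙)) = 1/(g + (3/g - ⅔)) = 1/(g + (-⅔ + 3/g)) = 1/(-⅔ + g + 3/g))
A(r, X) = 12 + X (A(r, X) = 9 + (X + 3) = 9 + (3 + X) = 12 + X)
-1*(-112) + A(-11, H(-2))*((-5 + 1)*0) = -1*(-112) + (12 + 3*(-2)/(9 - 2*(-2) + 3*(-2)²))*((-5 + 1)*0) = 112 + (12 + 3*(-2)/(9 + 4 + 3*4))*(-4*0) = 112 + (12 + 3*(-2)/(9 + 4 + 12))*0 = 112 + (12 + 3*(-2)/25)*0 = 112 + (12 + 3*(-2)*(1/25))*0 = 112 + (12 - 6/25)*0 = 112 + (294/25)*0 = 112 + 0 = 112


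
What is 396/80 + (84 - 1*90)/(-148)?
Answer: 3693/740 ≈ 4.9905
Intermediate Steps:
396/80 + (84 - 1*90)/(-148) = 396*(1/80) + (84 - 90)*(-1/148) = 99/20 - 6*(-1/148) = 99/20 + 3/74 = 3693/740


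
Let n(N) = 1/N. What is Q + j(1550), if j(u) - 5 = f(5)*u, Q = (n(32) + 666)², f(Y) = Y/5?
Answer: 455836289/1024 ≈ 4.4515e+5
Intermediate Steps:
f(Y) = Y/5 (f(Y) = Y*(⅕) = Y/5)
Q = 454243969/1024 (Q = (1/32 + 666)² = (21313/32)² = 454243969/1024 ≈ 4.4360e+5)
j(u) = 5 + u (j(u) = 5 + ((⅕)*5)*u = 5 + 1*u = 5 + u)
Q + j(1550) = 454243969/1024 + (5 + 1550) = 454243969/1024 + 1555 = 455836289/1024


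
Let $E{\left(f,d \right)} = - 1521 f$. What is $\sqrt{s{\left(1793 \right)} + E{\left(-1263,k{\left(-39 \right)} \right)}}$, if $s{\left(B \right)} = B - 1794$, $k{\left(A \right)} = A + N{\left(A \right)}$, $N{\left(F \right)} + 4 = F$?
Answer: $\sqrt{1921022} \approx 1386.0$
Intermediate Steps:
$N{\left(F \right)} = -4 + F$
$k{\left(A \right)} = -4 + 2 A$ ($k{\left(A \right)} = A + \left(-4 + A\right) = -4 + 2 A$)
$s{\left(B \right)} = -1794 + B$
$\sqrt{s{\left(1793 \right)} + E{\left(-1263,k{\left(-39 \right)} \right)}} = \sqrt{\left(-1794 + 1793\right) - -1921023} = \sqrt{-1 + 1921023} = \sqrt{1921022}$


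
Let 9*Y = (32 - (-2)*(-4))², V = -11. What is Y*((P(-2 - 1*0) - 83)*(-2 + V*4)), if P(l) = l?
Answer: 250240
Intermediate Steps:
Y = 64 (Y = (32 - (-2)*(-4))²/9 = (32 - 1*8)²/9 = (32 - 8)²/9 = (⅑)*24² = (⅑)*576 = 64)
Y*((P(-2 - 1*0) - 83)*(-2 + V*4)) = 64*(((-2 - 1*0) - 83)*(-2 - 11*4)) = 64*(((-2 + 0) - 83)*(-2 - 44)) = 64*((-2 - 83)*(-46)) = 64*(-85*(-46)) = 64*3910 = 250240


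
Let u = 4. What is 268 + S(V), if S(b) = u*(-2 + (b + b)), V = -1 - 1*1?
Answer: 244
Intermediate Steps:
V = -2 (V = -1 - 1 = -2)
S(b) = -8 + 8*b (S(b) = 4*(-2 + (b + b)) = 4*(-2 + 2*b) = -8 + 8*b)
268 + S(V) = 268 + (-8 + 8*(-2)) = 268 + (-8 - 16) = 268 - 24 = 244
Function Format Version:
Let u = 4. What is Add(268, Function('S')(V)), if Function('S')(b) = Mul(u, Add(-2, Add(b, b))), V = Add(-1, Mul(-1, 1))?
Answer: 244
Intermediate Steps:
V = -2 (V = Add(-1, -1) = -2)
Function('S')(b) = Add(-8, Mul(8, b)) (Function('S')(b) = Mul(4, Add(-2, Add(b, b))) = Mul(4, Add(-2, Mul(2, b))) = Add(-8, Mul(8, b)))
Add(268, Function('S')(V)) = Add(268, Add(-8, Mul(8, -2))) = Add(268, Add(-8, -16)) = Add(268, -24) = 244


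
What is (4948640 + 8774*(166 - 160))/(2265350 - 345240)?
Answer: 2500642/960055 ≈ 2.6047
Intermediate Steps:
(4948640 + 8774*(166 - 160))/(2265350 - 345240) = (4948640 + 8774*6)/1920110 = (4948640 + 52644)*(1/1920110) = 5001284*(1/1920110) = 2500642/960055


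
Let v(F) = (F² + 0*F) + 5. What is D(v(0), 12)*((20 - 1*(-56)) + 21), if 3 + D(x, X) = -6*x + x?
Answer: -2716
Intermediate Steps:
v(F) = 5 + F² (v(F) = (F² + 0) + 5 = F² + 5 = 5 + F²)
D(x, X) = -3 - 5*x (D(x, X) = -3 + (-6*x + x) = -3 - 5*x)
D(v(0), 12)*((20 - 1*(-56)) + 21) = (-3 - 5*(5 + 0²))*((20 - 1*(-56)) + 21) = (-3 - 5*(5 + 0))*((20 + 56) + 21) = (-3 - 5*5)*(76 + 21) = (-3 - 25)*97 = -28*97 = -2716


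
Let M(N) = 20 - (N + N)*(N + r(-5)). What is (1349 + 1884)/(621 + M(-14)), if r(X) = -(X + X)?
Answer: 3233/529 ≈ 6.1115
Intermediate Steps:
r(X) = -2*X
M(N) = 20 - 2*N*(10 + N) (M(N) = 20 - (N + N)*(N - 2*(-5)) = 20 - 2*N*(N + 10) = 20 - 2*N*(10 + N))
(1349 + 1884)/(621 + M(-14)) = (1349 + 1884)/(621 + (20 - 20*(-14) - 2*(-14)**2)) = 3233/(621 + (20 + 280 - 2*196)) = 3233/(621 + (20 + 280 - 392)) = 3233/(621 - 92) = 3233/529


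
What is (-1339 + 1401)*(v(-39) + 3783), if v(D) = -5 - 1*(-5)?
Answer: 234546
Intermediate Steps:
v(D) = 0 (v(D) = -5 + 5 = 0)
(-1339 + 1401)*(v(-39) + 3783) = (-1339 + 1401)*(0 + 3783) = 62*3783 = 234546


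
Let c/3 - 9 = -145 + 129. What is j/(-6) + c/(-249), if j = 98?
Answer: -4046/249 ≈ -16.249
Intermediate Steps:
c = -21 (c = 27 + 3*(-145 + 129) = 27 + 3*(-16) = 27 - 48 = -21)
j/(-6) + c/(-249) = 98/(-6) - 21/(-249) = 98*(-1/6) - 21*(-1/249) = -49/3 + 7/83 = -4046/249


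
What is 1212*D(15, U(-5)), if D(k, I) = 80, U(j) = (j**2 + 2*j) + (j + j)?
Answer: 96960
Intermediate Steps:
U(j) = j**2 + 4*j (U(j) = (j**2 + 2*j) + 2*j = j**2 + 4*j)
1212*D(15, U(-5)) = 1212*80 = 96960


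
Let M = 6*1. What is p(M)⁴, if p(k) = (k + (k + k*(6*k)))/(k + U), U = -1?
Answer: 2702336256/625 ≈ 4.3237e+6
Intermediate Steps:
M = 6
p(k) = (2*k + 6*k²)/(-1 + k) (p(k) = (k + (k + k*(6*k)))/(k - 1) = (k + (k + 6*k²))/(-1 + k) = (2*k + 6*k²)/(-1 + k))
p(M)⁴ = (2*6*(1 + 3*6)/(-1 + 6))⁴ = (2*6*(1 + 18)/5)⁴ = (2*6*(⅕)*19)⁴ = (228/5)⁴ = 2702336256/625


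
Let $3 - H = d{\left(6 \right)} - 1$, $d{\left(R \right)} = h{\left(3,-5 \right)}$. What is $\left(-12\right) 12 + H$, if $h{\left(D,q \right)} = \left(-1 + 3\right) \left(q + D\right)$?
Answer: $-136$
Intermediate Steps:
$h{\left(D,q \right)} = 2 D + 2 q$ ($h{\left(D,q \right)} = 2 \left(D + q\right) = 2 D + 2 q$)
$d{\left(R \right)} = -4$ ($d{\left(R \right)} = 2 \cdot 3 + 2 \left(-5\right) = 6 - 10 = -4$)
$H = 8$ ($H = 3 - \left(-4 - 1\right) = 3 - -5 = 3 + 5 = 8$)
$\left(-12\right) 12 + H = \left(-12\right) 12 + 8 = -144 + 8 = -136$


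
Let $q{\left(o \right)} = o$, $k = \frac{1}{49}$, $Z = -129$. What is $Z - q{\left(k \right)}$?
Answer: $- \frac{6322}{49} \approx -129.02$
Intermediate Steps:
$k = \frac{1}{49} \approx 0.020408$
$Z - q{\left(k \right)} = -129 - \frac{1}{49} = - \frac{6322}{49}$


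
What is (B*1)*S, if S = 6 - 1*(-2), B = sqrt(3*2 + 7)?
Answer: 8*sqrt(13) ≈ 28.844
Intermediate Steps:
B = sqrt(13) (B = sqrt(6 + 7) = sqrt(13) ≈ 3.6056)
S = 8 (S = 6 + 2 = 8)
(B*1)*S = (sqrt(13)*1)*8 = sqrt(13)*8 = 8*sqrt(13)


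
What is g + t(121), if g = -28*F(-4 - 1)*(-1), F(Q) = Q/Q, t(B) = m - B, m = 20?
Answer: -73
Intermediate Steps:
t(B) = 20 - B
F(Q) = 1
g = 28 (g = -28*1*(-1) = -28*(-1) = 28)
g + t(121) = 28 + (20 - 1*121) = 28 + (20 - 121) = 28 - 101 = -73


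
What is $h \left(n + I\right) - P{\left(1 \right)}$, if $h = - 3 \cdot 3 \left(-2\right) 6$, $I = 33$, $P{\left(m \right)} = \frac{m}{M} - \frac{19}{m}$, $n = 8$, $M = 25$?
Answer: $\frac{111174}{25} \approx 4447.0$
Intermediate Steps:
$P{\left(m \right)} = - \frac{19}{m} + \frac{m}{25}$ ($P{\left(m \right)} = \frac{m}{25} - \frac{19}{m} = - \frac{19}{m} + \frac{m}{25}$)
$h = 108$ ($h = \left(-3\right) \left(-6\right) 6 = 18 \cdot 6 = 108$)
$h \left(n + I\right) - P{\left(1 \right)} = 108 \left(8 + 33\right) - \left(- \frac{19}{1} + \frac{1}{25} \cdot 1\right) = 108 \cdot 41 - \left(\left(-19\right) 1 + \frac{1}{25}\right) = 4428 - \left(-19 + \frac{1}{25}\right) = 4428 - - \frac{474}{25} = 4428 + \frac{474}{25} = \frac{111174}{25}$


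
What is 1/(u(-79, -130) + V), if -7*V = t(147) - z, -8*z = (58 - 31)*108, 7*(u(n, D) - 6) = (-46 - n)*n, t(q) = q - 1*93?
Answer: -14/5967 ≈ -0.0023462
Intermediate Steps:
t(q) = -93 + q (t(q) = q - 93 = -93 + q)
u(n, D) = 6 + n*(-46 - n)/7 (u(n, D) = 6 + ((-46 - n)*n)/7 = 6 + (n*(-46 - n))/7 = 6 + n*(-46 - n)/7)
z = -729/2 (z = -(58 - 31)*108/8 = -27*108/8 = -⅛*2916 = -729/2 ≈ -364.50)
V = -837/14 (V = -((-93 + 147) - 1*(-729/2))/7 = -(54 + 729/2)/7 = -⅐*837/2 = -837/14 ≈ -59.786)
1/(u(-79, -130) + V) = 1/((6 - 46/7*(-79) - ⅐*(-79)²) - 837/14) = 1/((6 + 3634/7 - ⅐*6241) - 837/14) = 1/((6 + 3634/7 - 6241/7) - 837/14) = 1/(-2565/7 - 837/14) = 1/(-5967/14) = -14/5967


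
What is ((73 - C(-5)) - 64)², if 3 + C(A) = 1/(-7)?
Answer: 7225/49 ≈ 147.45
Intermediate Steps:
C(A) = -22/7 (C(A) = -3 + 1/(-7) = -3 - ⅐ = -22/7)
((73 - C(-5)) - 64)² = ((73 - 1*(-22/7)) - 64)² = ((73 + 22/7) - 64)² = (533/7 - 64)² = (85/7)² = 7225/49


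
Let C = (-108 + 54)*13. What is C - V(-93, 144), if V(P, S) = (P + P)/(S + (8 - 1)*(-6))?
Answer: -11903/17 ≈ -700.18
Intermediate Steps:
C = -702 (C = -54*13 = -702)
V(P, S) = 2*P/(-42 + S) (V(P, S) = (2*P)/(S + 7*(-6)) = (2*P)/(S - 42) = (2*P)/(-42 + S) = 2*P/(-42 + S))
C - V(-93, 144) = -702 - 2*(-93)/(-42 + 144) = -702 - 2*(-93)/102 = -702 - 1*(-31/17) = -702 + 31/17 = -11903/17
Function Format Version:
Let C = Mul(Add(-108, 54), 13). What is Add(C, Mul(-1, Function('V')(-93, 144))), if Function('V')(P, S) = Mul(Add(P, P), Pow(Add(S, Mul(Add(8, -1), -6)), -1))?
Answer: Rational(-11903, 17) ≈ -700.18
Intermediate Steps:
C = -702 (C = Mul(-54, 13) = -702)
Function('V')(P, S) = Mul(2, P, Pow(Add(-42, S), -1)) (Function('V')(P, S) = Mul(Mul(2, P), Pow(Add(S, Mul(7, -6)), -1)) = Mul(Mul(2, P), Pow(Add(S, -42), -1)) = Mul(Mul(2, P), Pow(Add(-42, S), -1)) = Mul(2, P, Pow(Add(-42, S), -1)))
Add(C, Mul(-1, Function('V')(-93, 144))) = Add(-702, Mul(-1, Mul(2, -93, Pow(Add(-42, 144), -1)))) = Add(-702, Mul(-1, Mul(2, -93, Pow(102, -1)))) = Add(-702, Mul(-1, Mul(2, -93, Rational(1, 102)))) = Add(-702, Mul(-1, Rational(-31, 17))) = Add(-702, Rational(31, 17)) = Rational(-11903, 17)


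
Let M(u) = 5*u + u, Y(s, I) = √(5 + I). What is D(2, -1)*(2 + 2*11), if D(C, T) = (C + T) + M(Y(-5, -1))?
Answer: 312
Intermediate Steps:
M(u) = 6*u
D(C, T) = 12 + C + T (D(C, T) = (C + T) + 6*√(5 - 1) = (C + T) + 6*√4 = (C + T) + 6*2 = (C + T) + 12 = 12 + C + T)
D(2, -1)*(2 + 2*11) = (12 + 2 - 1)*(2 + 2*11) = 13*(2 + 22) = 13*24 = 312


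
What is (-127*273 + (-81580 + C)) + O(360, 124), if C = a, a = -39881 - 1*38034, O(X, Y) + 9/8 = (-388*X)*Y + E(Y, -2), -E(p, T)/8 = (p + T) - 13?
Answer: -140122873/8 ≈ -1.7515e+7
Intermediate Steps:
E(p, T) = 104 - 8*T - 8*p (E(p, T) = -8*((p + T) - 13) = -8*((T + p) - 13) = -8*(-13 + T + p) = 104 - 8*T - 8*p)
O(X, Y) = 951/8 - 8*Y - 388*X*Y (O(X, Y) = -9/8 + ((-388*X)*Y + (104 - 8*(-2) - 8*Y)) = -9/8 + (-388*X*Y + (104 + 16 - 8*Y)) = -9/8 + (-388*X*Y + (120 - 8*Y)) = -9/8 + (120 - 8*Y - 388*X*Y) = 951/8 - 8*Y - 388*X*Y)
a = -77915 (a = -39881 - 38034 = -77915)
C = -77915
(-127*273 + (-81580 + C)) + O(360, 124) = (-127*273 + (-81580 - 77915)) + (951/8 - 8*124 - 388*360*124) = (-34671 - 159495) + (951/8 - 992 - 17320320) = -194166 - 138569545/8 = -140122873/8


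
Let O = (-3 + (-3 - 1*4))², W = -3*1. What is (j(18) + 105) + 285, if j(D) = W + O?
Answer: 487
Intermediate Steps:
W = -3
O = 100 (O = (-3 + (-3 - 4))² = (-3 - 7)² = (-10)² = 100)
j(D) = 97 (j(D) = -3 + 100 = 97)
(j(18) + 105) + 285 = (97 + 105) + 285 = 202 + 285 = 487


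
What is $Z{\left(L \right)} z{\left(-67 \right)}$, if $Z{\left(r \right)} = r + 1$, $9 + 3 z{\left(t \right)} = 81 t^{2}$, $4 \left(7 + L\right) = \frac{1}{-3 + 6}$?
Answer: $-717100$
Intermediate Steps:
$L = - \frac{83}{12}$ ($L = -7 + \frac{1}{4 \left(-3 + 6\right)} = -7 + \frac{1}{4 \cdot 3} = -7 + \frac{1}{4} \cdot \frac{1}{3} = -7 + \frac{1}{12} = - \frac{83}{12} \approx -6.9167$)
$z{\left(t \right)} = -3 + 27 t^{2}$ ($z{\left(t \right)} = -3 + \frac{81 t^{2}}{3} = -3 + 27 t^{2}$)
$Z{\left(r \right)} = 1 + r$
$Z{\left(L \right)} z{\left(-67 \right)} = \left(1 - \frac{83}{12}\right) \left(-3 + 27 \left(-67\right)^{2}\right) = - \frac{71 \left(-3 + 27 \cdot 4489\right)}{12} = - \frac{71 \left(-3 + 121203\right)}{12} = \left(- \frac{71}{12}\right) 121200 = -717100$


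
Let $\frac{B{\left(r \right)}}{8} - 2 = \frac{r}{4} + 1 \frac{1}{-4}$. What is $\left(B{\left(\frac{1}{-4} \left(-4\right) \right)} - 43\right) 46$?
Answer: $-1242$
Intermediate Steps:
$B{\left(r \right)} = 14 + 2 r$ ($B{\left(r \right)} = 16 + 8 \left(\frac{r}{4} + 1 \frac{1}{-4}\right) = 16 + 8 \left(r \frac{1}{4} + 1 \left(- \frac{1}{4}\right)\right) = 16 + 8 \left(\frac{r}{4} - \frac{1}{4}\right) = 16 + 8 \left(- \frac{1}{4} + \frac{r}{4}\right) = 16 + \left(-2 + 2 r\right) = 14 + 2 r$)
$\left(B{\left(\frac{1}{-4} \left(-4\right) \right)} - 43\right) 46 = \left(\left(14 + 2 \frac{1}{-4} \left(-4\right)\right) - 43\right) 46 = \left(\left(14 + 2 \left(\left(- \frac{1}{4}\right) \left(-4\right)\right)\right) - 43\right) 46 = \left(\left(14 + 2 \cdot 1\right) - 43\right) 46 = \left(\left(14 + 2\right) - 43\right) 46 = \left(16 - 43\right) 46 = \left(-27\right) 46 = -1242$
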